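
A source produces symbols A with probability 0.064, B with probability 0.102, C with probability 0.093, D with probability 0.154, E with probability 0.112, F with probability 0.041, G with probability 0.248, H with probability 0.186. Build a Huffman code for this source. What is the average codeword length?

Repeatedly combine the two least-probable nodes; the expected code length is the sum of the merged weights.
merge 41/1000 + 8/125 → 21/200
merge 93/1000 + 51/500 → 39/200
merge 21/200 + 14/125 → 217/1000
merge 77/500 + 93/500 → 17/50
merge 39/200 + 217/1000 → 103/250
merge 31/125 + 17/50 → 147/250
merge 103/250 + 147/250 → 1
L = 21/200 + 39/200 + 217/1000 + 17/50 + 103/250 + 147/250 + 1 = 2857/1000 = 2.857 bits/symbol.

2.857 bits/symbol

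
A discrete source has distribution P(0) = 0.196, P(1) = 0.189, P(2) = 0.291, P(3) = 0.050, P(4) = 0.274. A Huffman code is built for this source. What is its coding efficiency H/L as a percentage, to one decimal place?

96.5%

Entropy H = −Σ p log₂ p ≈ 2.1612 bits.
Huffman merges: 1/20+189/1000→239/1000; 49/250+239/1000→87/200; 137/500+291/1000→113/200; 87/200+113/200→1. L = 2239/1000 ≈ 2.2390.
Efficiency = H/L = 2.1612/2.2390 = 96.5%.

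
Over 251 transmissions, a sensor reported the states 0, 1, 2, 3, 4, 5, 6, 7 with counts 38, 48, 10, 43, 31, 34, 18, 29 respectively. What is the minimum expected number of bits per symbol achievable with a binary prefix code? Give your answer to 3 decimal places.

2.920 bits/symbol

Probabilities are the counts divided by 251.
Repeatedly combine the two least-probable nodes; the expected code length is the sum of the merged weights.
merge 10/251 + 18/251 → 28/251
merge 28/251 + 29/251 → 57/251
merge 31/251 + 34/251 → 65/251
merge 38/251 + 43/251 → 81/251
merge 48/251 + 57/251 → 105/251
merge 65/251 + 81/251 → 146/251
merge 105/251 + 146/251 → 1
L = 28/251 + 57/251 + 65/251 + 81/251 + 105/251 + 146/251 + 1 = 733/251 ≈ 2.920 bits/symbol.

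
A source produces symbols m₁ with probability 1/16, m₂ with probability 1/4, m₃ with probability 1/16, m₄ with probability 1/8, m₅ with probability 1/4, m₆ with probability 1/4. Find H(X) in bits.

2.375 bits

Each probability is a power of 1/2, so log₂(1/p) is an integer.
H = Σ p·log₂(1/p) = 1/16·4 + 1/4·2 + 1/16·4 + 1/8·3 + 1/4·2 + 1/4·2 = 2.375 bits.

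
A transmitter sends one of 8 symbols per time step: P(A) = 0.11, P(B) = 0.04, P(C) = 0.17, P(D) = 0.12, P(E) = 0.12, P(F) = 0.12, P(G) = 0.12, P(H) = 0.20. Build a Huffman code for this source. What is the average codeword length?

Repeatedly combine the two least-probable nodes; the expected code length is the sum of the merged weights.
merge 1/25 + 11/100 → 3/20
merge 3/25 + 3/25 → 6/25
merge 3/25 + 3/25 → 6/25
merge 3/20 + 17/100 → 8/25
merge 1/5 + 6/25 → 11/25
merge 6/25 + 8/25 → 14/25
merge 11/25 + 14/25 → 1
L = 3/20 + 6/25 + 6/25 + 8/25 + 11/25 + 14/25 + 1 = 59/20 = 2.95 bits/symbol.

2.95 bits/symbol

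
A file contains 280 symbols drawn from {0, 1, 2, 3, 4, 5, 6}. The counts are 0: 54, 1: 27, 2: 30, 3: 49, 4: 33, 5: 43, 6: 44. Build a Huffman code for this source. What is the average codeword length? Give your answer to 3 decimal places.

2.807 bits/symbol

Probabilities are the counts divided by 280.
Repeatedly combine the two least-probable nodes; the expected code length is the sum of the merged weights.
merge 27/280 + 3/28 → 57/280
merge 33/280 + 43/280 → 19/70
merge 11/70 + 7/40 → 93/280
merge 27/140 + 57/280 → 111/280
merge 19/70 + 93/280 → 169/280
merge 111/280 + 169/280 → 1
L = 57/280 + 19/70 + 93/280 + 111/280 + 169/280 + 1 = 393/140 ≈ 2.807 bits/symbol.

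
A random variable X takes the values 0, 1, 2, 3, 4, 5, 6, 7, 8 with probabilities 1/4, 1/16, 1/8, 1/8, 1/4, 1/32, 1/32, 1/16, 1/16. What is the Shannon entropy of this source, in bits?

Each probability is a power of 1/2, so log₂(1/p) is an integer.
H = Σ p·log₂(1/p) = 1/4·2 + 1/16·4 + 1/8·3 + 1/8·3 + 1/4·2 + 1/32·5 + 1/32·5 + 1/16·4 + 1/16·4 = 2.8125 bits.

2.8125 bits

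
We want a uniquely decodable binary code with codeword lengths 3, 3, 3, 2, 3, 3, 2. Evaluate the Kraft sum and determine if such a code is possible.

With common denominator 2^3 = 8: Σ 2^(−ℓᵢ) = 1/8 + 1/8 + 1/8 + 2/8 + 1/8 + 1/8 + 2/8 = 9/8 = 1.125.
Kraft's inequality requires Σ ≤ 1; here Σ = 1.125 > 1, so no such prefix code exists.

1.125; no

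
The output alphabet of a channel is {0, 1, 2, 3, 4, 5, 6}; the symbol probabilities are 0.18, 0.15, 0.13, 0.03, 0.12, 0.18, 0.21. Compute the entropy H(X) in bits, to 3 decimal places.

H = −Σ pᵢ log₂ pᵢ.
−0.18·log₂(0.18) = 0.4453
−0.15·log₂(0.15) = 0.4105
−0.13·log₂(0.13) = 0.3826
−0.03·log₂(0.03) = 0.1518
−0.12·log₂(0.12) = 0.3671
−0.18·log₂(0.18) = 0.4453
−0.21·log₂(0.21) = 0.4728
Sum ≈ 2.6755 → 2.675 bits.

2.675 bits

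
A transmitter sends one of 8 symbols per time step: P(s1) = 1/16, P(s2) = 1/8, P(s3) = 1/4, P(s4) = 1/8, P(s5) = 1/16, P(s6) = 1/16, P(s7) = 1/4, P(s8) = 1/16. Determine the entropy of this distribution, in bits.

2.75 bits

Each probability is a power of 1/2, so log₂(1/p) is an integer.
H = Σ p·log₂(1/p) = 1/16·4 + 1/8·3 + 1/4·2 + 1/8·3 + 1/16·4 + 1/16·4 + 1/4·2 + 1/16·4 = 2.75 bits.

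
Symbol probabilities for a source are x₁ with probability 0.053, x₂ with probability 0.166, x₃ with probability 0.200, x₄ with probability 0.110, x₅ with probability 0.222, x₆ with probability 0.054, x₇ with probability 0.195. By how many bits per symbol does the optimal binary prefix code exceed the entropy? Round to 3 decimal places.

0.046 bits

Entropy H = −Σ p log₂ p ≈ 2.6387 bits.
Huffman merges: 53/1000+27/500→107/1000; 107/1000+11/100→217/1000; 83/500+39/200→361/1000; 1/5+217/1000→417/1000; 111/500+361/1000→583/1000; 417/1000+583/1000→1. L = 537/200 ≈ 2.6850.
L − H = 2.6850 − 2.6387 = 0.046 bits.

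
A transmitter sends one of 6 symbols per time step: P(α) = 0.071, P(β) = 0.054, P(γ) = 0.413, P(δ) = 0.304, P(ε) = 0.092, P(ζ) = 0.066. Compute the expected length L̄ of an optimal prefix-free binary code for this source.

Repeatedly combine the two least-probable nodes; the expected code length is the sum of the merged weights.
merge 27/500 + 33/500 → 3/25
merge 71/1000 + 23/250 → 163/1000
merge 3/25 + 163/1000 → 283/1000
merge 283/1000 + 38/125 → 587/1000
merge 413/1000 + 587/1000 → 1
L = 3/25 + 163/1000 + 283/1000 + 587/1000 + 1 = 2153/1000 = 2.153 bits/symbol.

2.153 bits/symbol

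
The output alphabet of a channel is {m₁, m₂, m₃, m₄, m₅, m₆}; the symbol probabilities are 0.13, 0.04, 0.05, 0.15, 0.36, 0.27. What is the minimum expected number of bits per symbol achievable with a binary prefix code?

2.31 bits/symbol

Repeatedly combine the two least-probable nodes; the expected code length is the sum of the merged weights.
merge 1/25 + 1/20 → 9/100
merge 9/100 + 13/100 → 11/50
merge 3/20 + 11/50 → 37/100
merge 27/100 + 9/25 → 63/100
merge 37/100 + 63/100 → 1
L = 9/100 + 11/50 + 37/100 + 63/100 + 1 = 231/100 = 2.31 bits/symbol.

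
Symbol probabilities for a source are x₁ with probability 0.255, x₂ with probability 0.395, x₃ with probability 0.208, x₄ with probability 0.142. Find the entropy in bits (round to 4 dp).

1.9031 bits

H = −Σ pᵢ log₂ pᵢ.
−0.255·log₂(0.255) = 0.5027
−0.395·log₂(0.395) = 0.5293
−0.208·log₂(0.208) = 0.4712
−0.142·log₂(0.142) = 0.3999
Sum ≈ 1.9031 → 1.9031 bits.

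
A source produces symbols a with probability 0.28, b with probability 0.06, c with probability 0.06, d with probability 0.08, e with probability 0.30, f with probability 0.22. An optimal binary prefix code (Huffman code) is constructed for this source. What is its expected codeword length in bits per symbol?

Repeatedly combine the two least-probable nodes; the expected code length is the sum of the merged weights.
merge 3/50 + 3/50 → 3/25
merge 2/25 + 3/25 → 1/5
merge 1/5 + 11/50 → 21/50
merge 7/25 + 3/10 → 29/50
merge 21/50 + 29/50 → 1
L = 3/25 + 1/5 + 21/50 + 29/50 + 1 = 58/25 = 2.32 bits/symbol.

2.32 bits/symbol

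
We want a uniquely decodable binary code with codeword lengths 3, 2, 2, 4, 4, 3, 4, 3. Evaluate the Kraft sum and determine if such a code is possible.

With common denominator 2^4 = 16: Σ 2^(−ℓᵢ) = 2/16 + 4/16 + 4/16 + 1/16 + 1/16 + 2/16 + 1/16 + 2/16 = 17/16 = 1.0625.
Kraft's inequality requires Σ ≤ 1; here Σ = 1.0625 > 1, so no such prefix code exists.

1.0625; no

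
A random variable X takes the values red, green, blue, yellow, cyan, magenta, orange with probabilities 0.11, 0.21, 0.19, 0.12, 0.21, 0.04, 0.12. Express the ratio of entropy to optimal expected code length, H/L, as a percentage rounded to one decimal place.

Entropy H = −Σ p log₂ p ≈ 2.6710 bits.
Huffman merges: 1/25+11/100→3/20; 3/25+3/25→6/25; 3/20+19/100→17/50; 21/100+21/100→21/50; 6/25+17/50→29/50; 21/50+29/50→1. L = 273/100 ≈ 2.7300.
Efficiency = H/L = 2.6710/2.7300 = 97.8%.

97.8%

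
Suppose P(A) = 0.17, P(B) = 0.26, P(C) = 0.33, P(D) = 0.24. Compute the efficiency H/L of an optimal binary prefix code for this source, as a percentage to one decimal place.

Entropy H = −Σ p log₂ p ≈ 1.9618 bits.
Huffman merges: 17/100+6/25→41/100; 13/50+33/100→59/100; 41/100+59/100→1. L = 2 ≈ 2.0000.
Efficiency = H/L = 1.9618/2.0000 = 98.1%.

98.1%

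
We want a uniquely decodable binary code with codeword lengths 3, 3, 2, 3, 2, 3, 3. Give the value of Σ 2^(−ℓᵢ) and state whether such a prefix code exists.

1.125; no

With common denominator 2^3 = 8: Σ 2^(−ℓᵢ) = 1/8 + 1/8 + 2/8 + 1/8 + 2/8 + 1/8 + 1/8 = 9/8 = 1.125.
Kraft's inequality requires Σ ≤ 1; here Σ = 1.125 > 1, so no such prefix code exists.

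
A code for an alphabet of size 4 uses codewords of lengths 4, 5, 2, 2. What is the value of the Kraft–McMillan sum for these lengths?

0.59375

With common denominator 2^5 = 32: Σ 2^(−ℓᵢ) = 2/32 + 1/32 + 8/32 + 8/32 = 19/32 = 0.59375.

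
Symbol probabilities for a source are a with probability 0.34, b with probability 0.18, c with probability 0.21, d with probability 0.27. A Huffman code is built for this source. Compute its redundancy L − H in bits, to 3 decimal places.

Entropy H = −Σ p log₂ p ≈ 1.9573 bits.
Huffman merges: 9/50+21/100→39/100; 27/100+17/50→61/100; 39/100+61/100→1. L = 2 ≈ 2.0000.
L − H = 2.0000 − 1.9573 = 0.043 bits.

0.043 bits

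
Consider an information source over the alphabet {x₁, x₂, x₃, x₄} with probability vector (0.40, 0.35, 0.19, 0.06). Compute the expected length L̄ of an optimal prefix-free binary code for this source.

Repeatedly combine the two least-probable nodes; the expected code length is the sum of the merged weights.
merge 3/50 + 19/100 → 1/4
merge 1/4 + 7/20 → 3/5
merge 2/5 + 3/5 → 1
L = 1/4 + 3/5 + 1 = 37/20 = 1.85 bits/symbol.

1.85 bits/symbol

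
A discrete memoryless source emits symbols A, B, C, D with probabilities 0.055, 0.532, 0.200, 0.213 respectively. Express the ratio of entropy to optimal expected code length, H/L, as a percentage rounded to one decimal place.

Entropy H = −Σ p log₂ p ≈ 1.6541 bits.
Huffman merges: 11/200+1/5→51/200; 213/1000+51/200→117/250; 117/250+133/250→1. L = 1723/1000 ≈ 1.7230.
Efficiency = H/L = 1.6541/1.7230 = 96.0%.

96.0%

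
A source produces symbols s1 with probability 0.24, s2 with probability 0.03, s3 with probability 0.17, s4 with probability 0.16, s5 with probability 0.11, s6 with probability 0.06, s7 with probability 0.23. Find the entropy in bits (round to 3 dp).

2.585 bits

H = −Σ pᵢ log₂ pᵢ.
−0.24·log₂(0.24) = 0.4941
−0.03·log₂(0.03) = 0.1518
−0.17·log₂(0.17) = 0.4346
−0.16·log₂(0.16) = 0.4230
−0.11·log₂(0.11) = 0.3503
−0.06·log₂(0.06) = 0.2435
−0.23·log₂(0.23) = 0.4877
Sum ≈ 2.5850 → 2.585 bits.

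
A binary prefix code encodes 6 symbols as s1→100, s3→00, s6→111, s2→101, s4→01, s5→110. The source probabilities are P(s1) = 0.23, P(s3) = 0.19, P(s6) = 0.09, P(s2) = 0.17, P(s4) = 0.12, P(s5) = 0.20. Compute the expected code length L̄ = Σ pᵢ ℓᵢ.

2.69 bits/symbol

L̄ = Σ pᵢ·ℓᵢ = 0.23·3 + 0.19·2 + 0.09·3 + 0.17·3 + 0.12·2 + 0.20·3 = 2.69 bits/symbol.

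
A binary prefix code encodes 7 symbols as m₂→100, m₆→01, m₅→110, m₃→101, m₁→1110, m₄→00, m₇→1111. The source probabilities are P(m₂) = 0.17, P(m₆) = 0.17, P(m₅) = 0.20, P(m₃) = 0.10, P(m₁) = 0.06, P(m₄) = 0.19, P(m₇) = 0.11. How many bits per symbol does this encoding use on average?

2.81 bits/symbol

L̄ = Σ pᵢ·ℓᵢ = 0.17·3 + 0.17·2 + 0.20·3 + 0.10·3 + 0.06·4 + 0.19·2 + 0.11·4 = 2.81 bits/symbol.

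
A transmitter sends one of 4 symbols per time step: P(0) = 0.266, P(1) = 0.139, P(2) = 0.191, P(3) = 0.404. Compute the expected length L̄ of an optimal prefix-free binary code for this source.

Repeatedly combine the two least-probable nodes; the expected code length is the sum of the merged weights.
merge 139/1000 + 191/1000 → 33/100
merge 133/500 + 33/100 → 149/250
merge 101/250 + 149/250 → 1
L = 33/100 + 149/250 + 1 = 963/500 = 1.926 bits/symbol.

1.926 bits/symbol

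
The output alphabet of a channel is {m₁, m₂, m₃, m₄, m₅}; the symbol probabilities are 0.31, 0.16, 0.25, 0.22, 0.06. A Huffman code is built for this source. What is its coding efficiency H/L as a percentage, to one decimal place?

97.8%

Entropy H = −Σ p log₂ p ≈ 2.1709 bits.
Huffman merges: 3/50+4/25→11/50; 11/50+11/50→11/25; 1/4+31/100→14/25; 11/25+14/25→1. L = 111/50 ≈ 2.2200.
Efficiency = H/L = 2.1709/2.2200 = 97.8%.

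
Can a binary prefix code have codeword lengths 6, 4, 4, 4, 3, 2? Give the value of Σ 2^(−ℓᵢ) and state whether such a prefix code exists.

With common denominator 2^6 = 64: Σ 2^(−ℓᵢ) = 1/64 + 4/64 + 4/64 + 4/64 + 8/64 + 16/64 = 37/64 = 0.578125.
Kraft's inequality requires Σ ≤ 1; here Σ = 0.578125 ≤ 1, so such a prefix code exists.

0.578125; yes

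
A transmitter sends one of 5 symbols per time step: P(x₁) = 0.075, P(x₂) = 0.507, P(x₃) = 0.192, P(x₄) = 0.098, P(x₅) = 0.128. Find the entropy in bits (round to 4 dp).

H = −Σ pᵢ log₂ pᵢ.
−0.075·log₂(0.075) = 0.2803
−0.507·log₂(0.507) = 0.4968
−0.192·log₂(0.192) = 0.4571
−0.098·log₂(0.098) = 0.3284
−0.128·log₂(0.128) = 0.3796
Sum ≈ 1.9422 → 1.9422 bits.

1.9422 bits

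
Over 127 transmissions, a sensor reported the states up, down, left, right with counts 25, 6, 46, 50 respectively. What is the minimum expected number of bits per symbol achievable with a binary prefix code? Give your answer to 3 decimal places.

Probabilities are the counts divided by 127.
Repeatedly combine the two least-probable nodes; the expected code length is the sum of the merged weights.
merge 6/127 + 25/127 → 31/127
merge 31/127 + 46/127 → 77/127
merge 50/127 + 77/127 → 1
L = 31/127 + 77/127 + 1 = 235/127 ≈ 1.850 bits/symbol.

1.850 bits/symbol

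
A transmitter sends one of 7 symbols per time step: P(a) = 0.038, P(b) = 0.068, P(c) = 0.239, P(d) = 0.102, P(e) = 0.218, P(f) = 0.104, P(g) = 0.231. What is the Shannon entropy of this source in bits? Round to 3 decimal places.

2.579 bits

H = −Σ pᵢ log₂ pᵢ.
−0.038·log₂(0.038) = 0.1793
−0.068·log₂(0.068) = 0.2637
−0.239·log₂(0.239) = 0.4935
−0.102·log₂(0.102) = 0.3359
−0.218·log₂(0.218) = 0.4791
−0.104·log₂(0.104) = 0.3396
−0.231·log₂(0.231) = 0.4883
Sum ≈ 2.5795 → 2.579 bits.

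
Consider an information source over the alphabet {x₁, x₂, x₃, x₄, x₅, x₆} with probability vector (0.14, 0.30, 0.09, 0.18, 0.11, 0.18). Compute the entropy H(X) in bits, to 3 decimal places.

H = −Σ pᵢ log₂ pᵢ.
−0.14·log₂(0.14) = 0.3971
−0.30·log₂(0.30) = 0.5211
−0.09·log₂(0.09) = 0.3127
−0.18·log₂(0.18) = 0.4453
−0.11·log₂(0.11) = 0.3503
−0.18·log₂(0.18) = 0.4453
Sum ≈ 2.4718 → 2.472 bits.

2.472 bits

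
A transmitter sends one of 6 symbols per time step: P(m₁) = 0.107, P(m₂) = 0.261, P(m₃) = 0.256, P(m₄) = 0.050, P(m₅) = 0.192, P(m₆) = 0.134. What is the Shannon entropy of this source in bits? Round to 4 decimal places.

H = −Σ pᵢ log₂ pᵢ.
−0.107·log₂(0.107) = 0.3450
−0.261·log₂(0.261) = 0.5058
−0.256·log₂(0.256) = 0.5032
−0.050·log₂(0.050) = 0.2161
−0.192·log₂(0.192) = 0.4571
−0.134·log₂(0.134) = 0.3886
Sum ≈ 2.4158 → 2.4158 bits.

2.4158 bits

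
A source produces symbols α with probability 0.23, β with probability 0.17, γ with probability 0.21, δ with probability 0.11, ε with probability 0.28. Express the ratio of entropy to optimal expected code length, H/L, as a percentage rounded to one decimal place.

99.1%

Entropy H = −Σ p log₂ p ≈ 2.2596 bits.
Huffman merges: 11/100+17/100→7/25; 21/100+23/100→11/25; 7/25+7/25→14/25; 11/25+14/25→1. L = 57/25 ≈ 2.2800.
Efficiency = H/L = 2.2596/2.2800 = 99.1%.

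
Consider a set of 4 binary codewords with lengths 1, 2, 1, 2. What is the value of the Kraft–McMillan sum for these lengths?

1.5

With common denominator 2^2 = 4: Σ 2^(−ℓᵢ) = 2/4 + 1/4 + 2/4 + 1/4 = 6/4 = 1.5.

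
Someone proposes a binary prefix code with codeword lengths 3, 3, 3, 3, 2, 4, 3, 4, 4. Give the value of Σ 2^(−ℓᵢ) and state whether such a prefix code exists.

1.0625; no

With common denominator 2^4 = 16: Σ 2^(−ℓᵢ) = 2/16 + 2/16 + 2/16 + 2/16 + 4/16 + 1/16 + 2/16 + 1/16 + 1/16 = 17/16 = 1.0625.
Kraft's inequality requires Σ ≤ 1; here Σ = 1.0625 > 1, so no such prefix code exists.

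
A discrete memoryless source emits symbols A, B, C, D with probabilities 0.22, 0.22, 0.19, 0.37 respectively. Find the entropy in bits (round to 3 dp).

1.947 bits

H = −Σ pᵢ log₂ pᵢ.
−0.22·log₂(0.22) = 0.4806
−0.22·log₂(0.22) = 0.4806
−0.19·log₂(0.19) = 0.4552
−0.37·log₂(0.37) = 0.5307
Sum ≈ 1.9471 → 1.947 bits.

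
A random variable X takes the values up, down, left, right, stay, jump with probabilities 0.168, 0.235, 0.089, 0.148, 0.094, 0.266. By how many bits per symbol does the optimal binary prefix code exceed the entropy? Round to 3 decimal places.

Entropy H = −Σ p log₂ p ≈ 2.4707 bits.
Huffman merges: 89/1000+47/500→183/1000; 37/250+21/125→79/250; 183/1000+47/200→209/500; 133/500+79/250→291/500; 209/500+291/500→1. L = 2499/1000 ≈ 2.4990.
L − H = 2.4990 − 2.4707 = 0.028 bits.

0.028 bits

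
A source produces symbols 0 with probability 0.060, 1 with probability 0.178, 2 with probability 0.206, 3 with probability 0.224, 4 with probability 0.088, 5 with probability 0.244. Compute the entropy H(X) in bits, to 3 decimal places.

H = −Σ pᵢ log₂ pᵢ.
−0.060·log₂(0.060) = 0.2435
−0.178·log₂(0.178) = 0.4432
−0.206·log₂(0.206) = 0.4695
−0.224·log₂(0.224) = 0.4835
−0.088·log₂(0.088) = 0.3086
−0.244·log₂(0.244) = 0.4966
Sum ≈ 2.4449 → 2.445 bits.

2.445 bits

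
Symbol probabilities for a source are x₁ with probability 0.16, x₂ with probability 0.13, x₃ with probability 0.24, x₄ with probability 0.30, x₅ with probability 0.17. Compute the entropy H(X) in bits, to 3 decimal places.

2.255 bits

H = −Σ pᵢ log₂ pᵢ.
−0.16·log₂(0.16) = 0.4230
−0.13·log₂(0.13) = 0.3826
−0.24·log₂(0.24) = 0.4941
−0.30·log₂(0.30) = 0.5211
−0.17·log₂(0.17) = 0.4346
Sum ≈ 2.2555 → 2.255 bits.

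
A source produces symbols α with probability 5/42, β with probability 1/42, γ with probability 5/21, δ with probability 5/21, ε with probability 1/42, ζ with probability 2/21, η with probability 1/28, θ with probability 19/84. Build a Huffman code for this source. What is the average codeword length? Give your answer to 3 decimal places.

Repeatedly combine the two least-probable nodes; the expected code length is the sum of the merged weights.
merge 1/42 + 1/42 → 1/21
merge 1/28 + 1/21 → 1/12
merge 1/12 + 2/21 → 5/28
merge 5/42 + 5/28 → 25/84
merge 19/84 + 5/21 → 13/28
merge 5/21 + 25/84 → 15/28
merge 13/28 + 15/28 → 1
L = 1/21 + 1/12 + 5/28 + 25/84 + 13/28 + 15/28 + 1 = 73/28 ≈ 2.607 bits/symbol.

2.607 bits/symbol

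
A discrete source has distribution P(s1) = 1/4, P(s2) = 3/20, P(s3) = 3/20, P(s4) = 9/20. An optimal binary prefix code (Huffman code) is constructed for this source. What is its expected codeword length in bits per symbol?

Repeatedly combine the two least-probable nodes; the expected code length is the sum of the merged weights.
merge 3/20 + 3/20 → 3/10
merge 1/4 + 3/10 → 11/20
merge 9/20 + 11/20 → 1
L = 3/10 + 11/20 + 1 = 37/20 = 1.85 bits/symbol.

1.85 bits/symbol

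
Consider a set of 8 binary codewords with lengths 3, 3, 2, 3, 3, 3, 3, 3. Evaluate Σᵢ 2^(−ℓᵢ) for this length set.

1.125

With common denominator 2^3 = 8: Σ 2^(−ℓᵢ) = 1/8 + 1/8 + 2/8 + 1/8 + 1/8 + 1/8 + 1/8 + 1/8 = 9/8 = 1.125.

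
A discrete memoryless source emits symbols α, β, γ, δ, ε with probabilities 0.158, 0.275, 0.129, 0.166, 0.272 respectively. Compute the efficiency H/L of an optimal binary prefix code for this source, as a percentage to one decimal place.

Entropy H = −Σ p log₂ p ≈ 2.2549 bits.
Huffman merges: 129/1000+79/500→287/1000; 83/500+34/125→219/500; 11/40+287/1000→281/500; 219/500+281/500→1. L = 2287/1000 ≈ 2.2870.
Efficiency = H/L = 2.2549/2.2870 = 98.6%.

98.6%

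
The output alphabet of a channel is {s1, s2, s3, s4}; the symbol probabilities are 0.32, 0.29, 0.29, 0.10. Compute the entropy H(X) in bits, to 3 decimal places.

H = −Σ pᵢ log₂ pᵢ.
−0.32·log₂(0.32) = 0.5260
−0.29·log₂(0.29) = 0.5179
−0.29·log₂(0.29) = 0.5179
−0.10·log₂(0.10) = 0.3322
Sum ≈ 1.8940 → 1.894 bits.

1.894 bits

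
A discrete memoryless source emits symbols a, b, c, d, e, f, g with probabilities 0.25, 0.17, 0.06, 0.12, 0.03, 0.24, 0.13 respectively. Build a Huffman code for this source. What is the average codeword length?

2.6 bits/symbol

Repeatedly combine the two least-probable nodes; the expected code length is the sum of the merged weights.
merge 3/100 + 3/50 → 9/100
merge 9/100 + 3/25 → 21/100
merge 13/100 + 17/100 → 3/10
merge 21/100 + 6/25 → 9/20
merge 1/4 + 3/10 → 11/20
merge 9/20 + 11/20 → 1
L = 9/100 + 21/100 + 3/10 + 9/20 + 11/20 + 1 = 13/5 = 2.6 bits/symbol.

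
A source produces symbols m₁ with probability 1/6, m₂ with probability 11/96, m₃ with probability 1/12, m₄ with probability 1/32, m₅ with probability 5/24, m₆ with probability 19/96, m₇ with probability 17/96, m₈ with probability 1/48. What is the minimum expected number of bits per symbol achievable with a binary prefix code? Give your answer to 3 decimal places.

2.781 bits/symbol

Repeatedly combine the two least-probable nodes; the expected code length is the sum of the merged weights.
merge 1/48 + 1/32 → 5/96
merge 5/96 + 1/12 → 13/96
merge 11/96 + 13/96 → 1/4
merge 1/6 + 17/96 → 11/32
merge 19/96 + 5/24 → 13/32
merge 1/4 + 11/32 → 19/32
merge 13/32 + 19/32 → 1
L = 5/96 + 13/96 + 1/4 + 11/32 + 13/32 + 19/32 + 1 = 89/32 ≈ 2.781 bits/symbol.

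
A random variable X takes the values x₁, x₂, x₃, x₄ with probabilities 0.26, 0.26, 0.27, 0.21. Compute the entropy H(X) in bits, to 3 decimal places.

H = −Σ pᵢ log₂ pᵢ.
−0.26·log₂(0.26) = 0.5053
−0.26·log₂(0.26) = 0.5053
−0.27·log₂(0.27) = 0.5100
−0.21·log₂(0.21) = 0.4728
Sum ≈ 1.9934 → 1.993 bits.

1.993 bits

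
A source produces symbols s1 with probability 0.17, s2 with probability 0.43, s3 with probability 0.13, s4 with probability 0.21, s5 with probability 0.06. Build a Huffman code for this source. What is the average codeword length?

2.12 bits/symbol

Repeatedly combine the two least-probable nodes; the expected code length is the sum of the merged weights.
merge 3/50 + 13/100 → 19/100
merge 17/100 + 19/100 → 9/25
merge 21/100 + 9/25 → 57/100
merge 43/100 + 57/100 → 1
L = 19/100 + 9/25 + 57/100 + 1 = 53/25 = 2.12 bits/symbol.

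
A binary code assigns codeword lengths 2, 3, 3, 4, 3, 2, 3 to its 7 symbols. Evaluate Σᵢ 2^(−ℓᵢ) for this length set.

With common denominator 2^4 = 16: Σ 2^(−ℓᵢ) = 4/16 + 2/16 + 2/16 + 1/16 + 2/16 + 4/16 + 2/16 = 17/16 = 1.0625.

1.0625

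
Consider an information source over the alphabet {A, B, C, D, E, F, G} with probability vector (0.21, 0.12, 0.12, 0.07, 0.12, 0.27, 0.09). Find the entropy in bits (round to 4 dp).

2.6653 bits

H = −Σ pᵢ log₂ pᵢ.
−0.21·log₂(0.21) = 0.4728
−0.12·log₂(0.12) = 0.3671
−0.12·log₂(0.12) = 0.3671
−0.07·log₂(0.07) = 0.2686
−0.12·log₂(0.12) = 0.3671
−0.27·log₂(0.27) = 0.5100
−0.09·log₂(0.09) = 0.3127
Sum ≈ 2.6653 → 2.6653 bits.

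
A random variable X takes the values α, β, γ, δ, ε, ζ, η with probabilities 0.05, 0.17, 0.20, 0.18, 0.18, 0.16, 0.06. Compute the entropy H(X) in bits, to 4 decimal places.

H = −Σ pᵢ log₂ pᵢ.
−0.05·log₂(0.05) = 0.2161
−0.17·log₂(0.17) = 0.4346
−0.20·log₂(0.20) = 0.4644
−0.18·log₂(0.18) = 0.4453
−0.18·log₂(0.18) = 0.4453
−0.16·log₂(0.16) = 0.4230
−0.06·log₂(0.06) = 0.2435
Sum ≈ 2.6722 → 2.6722 bits.

2.6722 bits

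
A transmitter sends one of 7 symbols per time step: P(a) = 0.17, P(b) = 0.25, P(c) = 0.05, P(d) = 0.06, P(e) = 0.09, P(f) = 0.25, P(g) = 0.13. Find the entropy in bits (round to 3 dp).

H = −Σ pᵢ log₂ pᵢ.
−0.17·log₂(0.17) = 0.4346
−0.25·log₂(0.25) = 0.5000
−0.05·log₂(0.05) = 0.2161
−0.06·log₂(0.06) = 0.2435
−0.09·log₂(0.09) = 0.3127
−0.25·log₂(0.25) = 0.5000
−0.13·log₂(0.13) = 0.3826
Sum ≈ 2.5895 → 2.590 bits.

2.590 bits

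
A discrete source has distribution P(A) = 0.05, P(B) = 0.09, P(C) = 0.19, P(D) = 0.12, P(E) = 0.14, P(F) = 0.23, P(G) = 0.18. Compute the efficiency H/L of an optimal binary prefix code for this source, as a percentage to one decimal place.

98.6%

Entropy H = −Σ p log₂ p ≈ 2.6811 bits.
Huffman merges: 1/20+9/100→7/50; 3/25+7/50→13/50; 7/50+9/50→8/25; 19/100+23/100→21/50; 13/50+8/25→29/50; 21/50+29/50→1. L = 68/25 ≈ 2.7200.
Efficiency = H/L = 2.6811/2.7200 = 98.6%.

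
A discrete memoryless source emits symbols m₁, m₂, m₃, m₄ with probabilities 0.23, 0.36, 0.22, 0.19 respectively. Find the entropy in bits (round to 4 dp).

H = −Σ pᵢ log₂ pᵢ.
−0.23·log₂(0.23) = 0.4877
−0.36·log₂(0.36) = 0.5306
−0.22·log₂(0.22) = 0.4806
−0.19·log₂(0.19) = 0.4552
Sum ≈ 1.9541 → 1.9541 bits.

1.9541 bits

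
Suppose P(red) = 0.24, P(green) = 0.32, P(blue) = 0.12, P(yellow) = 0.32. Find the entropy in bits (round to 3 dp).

1.913 bits

H = −Σ pᵢ log₂ pᵢ.
−0.24·log₂(0.24) = 0.4941
−0.32·log₂(0.32) = 0.5260
−0.12·log₂(0.12) = 0.3671
−0.32·log₂(0.32) = 0.5260
Sum ≈ 1.9133 → 1.913 bits.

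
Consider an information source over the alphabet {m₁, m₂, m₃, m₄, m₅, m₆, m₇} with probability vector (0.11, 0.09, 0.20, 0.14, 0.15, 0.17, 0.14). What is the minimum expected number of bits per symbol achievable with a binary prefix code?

Repeatedly combine the two least-probable nodes; the expected code length is the sum of the merged weights.
merge 9/100 + 11/100 → 1/5
merge 7/50 + 7/50 → 7/25
merge 3/20 + 17/100 → 8/25
merge 1/5 + 1/5 → 2/5
merge 7/25 + 8/25 → 3/5
merge 2/5 + 3/5 → 1
L = 1/5 + 7/25 + 8/25 + 2/5 + 3/5 + 1 = 14/5 = 2.8 bits/symbol.

2.8 bits/symbol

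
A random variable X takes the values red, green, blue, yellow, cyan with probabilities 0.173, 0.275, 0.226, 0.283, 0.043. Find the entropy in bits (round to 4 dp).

H = −Σ pᵢ log₂ pᵢ.
−0.173·log₂(0.173) = 0.4379
−0.275·log₂(0.275) = 0.5122
−0.226·log₂(0.226) = 0.4849
−0.283·log₂(0.283) = 0.5154
−0.043·log₂(0.043) = 0.1952
Sum ≈ 2.1456 → 2.1456 bits.

2.1456 bits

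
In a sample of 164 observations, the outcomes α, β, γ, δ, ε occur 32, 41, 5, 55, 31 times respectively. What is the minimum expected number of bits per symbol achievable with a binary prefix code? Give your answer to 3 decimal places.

2.220 bits/symbol

Probabilities are the counts divided by 164.
Repeatedly combine the two least-probable nodes; the expected code length is the sum of the merged weights.
merge 5/164 + 31/164 → 9/41
merge 8/41 + 9/41 → 17/41
merge 1/4 + 55/164 → 24/41
merge 17/41 + 24/41 → 1
L = 9/41 + 17/41 + 24/41 + 1 = 91/41 ≈ 2.220 bits/symbol.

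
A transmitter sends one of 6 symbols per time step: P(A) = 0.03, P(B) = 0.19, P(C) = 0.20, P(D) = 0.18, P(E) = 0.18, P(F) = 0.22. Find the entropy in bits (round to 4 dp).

2.4426 bits

H = −Σ pᵢ log₂ pᵢ.
−0.03·log₂(0.03) = 0.1518
−0.19·log₂(0.19) = 0.4552
−0.20·log₂(0.20) = 0.4644
−0.18·log₂(0.18) = 0.4453
−0.18·log₂(0.18) = 0.4453
−0.22·log₂(0.22) = 0.4806
Sum ≈ 2.4426 → 2.4426 bits.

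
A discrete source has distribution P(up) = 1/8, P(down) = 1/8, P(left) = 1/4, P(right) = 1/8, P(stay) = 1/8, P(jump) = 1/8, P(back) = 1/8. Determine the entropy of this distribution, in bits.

Each probability is a power of 1/2, so log₂(1/p) is an integer.
H = Σ p·log₂(1/p) = 1/8·3 + 1/8·3 + 1/4·2 + 1/8·3 + 1/8·3 + 1/8·3 + 1/8·3 = 2.75 bits.

2.75 bits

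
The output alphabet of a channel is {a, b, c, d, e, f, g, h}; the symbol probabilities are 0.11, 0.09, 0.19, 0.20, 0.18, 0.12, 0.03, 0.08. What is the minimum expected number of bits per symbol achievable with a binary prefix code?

Repeatedly combine the two least-probable nodes; the expected code length is the sum of the merged weights.
merge 3/100 + 2/25 → 11/100
merge 9/100 + 11/100 → 1/5
merge 11/100 + 3/25 → 23/100
merge 9/50 + 19/100 → 37/100
merge 1/5 + 1/5 → 2/5
merge 23/100 + 37/100 → 3/5
merge 2/5 + 3/5 → 1
L = 11/100 + 1/5 + 23/100 + 37/100 + 2/5 + 3/5 + 1 = 291/100 = 2.91 bits/symbol.

2.91 bits/symbol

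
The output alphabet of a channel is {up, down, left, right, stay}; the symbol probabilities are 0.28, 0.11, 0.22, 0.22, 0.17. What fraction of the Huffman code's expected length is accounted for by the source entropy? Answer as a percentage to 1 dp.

99.1%

Entropy H = −Σ p log₂ p ≈ 2.2602 bits.
Huffman merges: 11/100+17/100→7/25; 11/50+11/50→11/25; 7/25+7/25→14/25; 11/25+14/25→1. L = 57/25 ≈ 2.2800.
Efficiency = H/L = 2.2602/2.2800 = 99.1%.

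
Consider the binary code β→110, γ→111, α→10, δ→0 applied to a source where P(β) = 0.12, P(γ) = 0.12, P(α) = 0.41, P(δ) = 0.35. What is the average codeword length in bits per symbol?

L̄ = Σ pᵢ·ℓᵢ = 0.12·3 + 0.12·3 + 0.41·2 + 0.35·1 = 1.89 bits/symbol.

1.89 bits/symbol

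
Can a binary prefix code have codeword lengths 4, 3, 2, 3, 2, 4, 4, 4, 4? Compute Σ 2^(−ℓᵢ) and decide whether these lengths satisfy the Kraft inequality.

1.0625; no

With common denominator 2^4 = 16: Σ 2^(−ℓᵢ) = 1/16 + 2/16 + 4/16 + 2/16 + 4/16 + 1/16 + 1/16 + 1/16 + 1/16 = 17/16 = 1.0625.
Kraft's inequality requires Σ ≤ 1; here Σ = 1.0625 > 1, so no such prefix code exists.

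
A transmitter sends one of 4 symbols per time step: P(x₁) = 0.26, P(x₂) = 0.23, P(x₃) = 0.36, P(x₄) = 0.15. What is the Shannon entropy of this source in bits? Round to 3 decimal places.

1.934 bits

H = −Σ pᵢ log₂ pᵢ.
−0.26·log₂(0.26) = 0.5053
−0.23·log₂(0.23) = 0.4877
−0.36·log₂(0.36) = 0.5306
−0.15·log₂(0.15) = 0.4105
Sum ≈ 1.9341 → 1.934 bits.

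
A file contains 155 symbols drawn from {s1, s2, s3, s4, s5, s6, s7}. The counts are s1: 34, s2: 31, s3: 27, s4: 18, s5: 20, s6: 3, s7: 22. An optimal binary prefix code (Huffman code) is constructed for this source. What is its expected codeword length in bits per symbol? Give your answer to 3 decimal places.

Probabilities are the counts divided by 155.
Repeatedly combine the two least-probable nodes; the expected code length is the sum of the merged weights.
merge 3/155 + 18/155 → 21/155
merge 4/31 + 21/155 → 41/155
merge 22/155 + 27/155 → 49/155
merge 1/5 + 34/155 → 13/31
merge 41/155 + 49/155 → 18/31
merge 13/31 + 18/31 → 1
L = 21/155 + 41/155 + 49/155 + 13/31 + 18/31 + 1 = 421/155 ≈ 2.716 bits/symbol.

2.716 bits/symbol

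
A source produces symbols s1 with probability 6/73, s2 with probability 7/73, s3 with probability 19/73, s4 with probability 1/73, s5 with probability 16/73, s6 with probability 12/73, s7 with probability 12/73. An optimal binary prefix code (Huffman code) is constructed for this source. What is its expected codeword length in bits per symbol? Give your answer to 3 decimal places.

Repeatedly combine the two least-probable nodes; the expected code length is the sum of the merged weights.
merge 1/73 + 6/73 → 7/73
merge 7/73 + 7/73 → 14/73
merge 12/73 + 12/73 → 24/73
merge 14/73 + 16/73 → 30/73
merge 19/73 + 24/73 → 43/73
merge 30/73 + 43/73 → 1
L = 7/73 + 14/73 + 24/73 + 30/73 + 43/73 + 1 = 191/73 ≈ 2.616 bits/symbol.

2.616 bits/symbol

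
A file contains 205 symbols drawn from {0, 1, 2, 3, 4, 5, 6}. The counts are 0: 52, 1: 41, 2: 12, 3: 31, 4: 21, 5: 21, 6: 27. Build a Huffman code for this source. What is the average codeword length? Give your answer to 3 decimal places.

2.707 bits/symbol

Probabilities are the counts divided by 205.
Repeatedly combine the two least-probable nodes; the expected code length is the sum of the merged weights.
merge 12/205 + 21/205 → 33/205
merge 21/205 + 27/205 → 48/205
merge 31/205 + 33/205 → 64/205
merge 1/5 + 48/205 → 89/205
merge 52/205 + 64/205 → 116/205
merge 89/205 + 116/205 → 1
L = 33/205 + 48/205 + 64/205 + 89/205 + 116/205 + 1 = 111/41 ≈ 2.707 bits/symbol.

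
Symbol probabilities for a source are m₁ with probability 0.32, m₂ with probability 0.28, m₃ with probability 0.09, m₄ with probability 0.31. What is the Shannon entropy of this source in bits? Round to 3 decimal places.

H = −Σ pᵢ log₂ pᵢ.
−0.32·log₂(0.32) = 0.5260
−0.28·log₂(0.28) = 0.5142
−0.09·log₂(0.09) = 0.3127
−0.31·log₂(0.31) = 0.5238
Sum ≈ 1.8767 → 1.877 bits.

1.877 bits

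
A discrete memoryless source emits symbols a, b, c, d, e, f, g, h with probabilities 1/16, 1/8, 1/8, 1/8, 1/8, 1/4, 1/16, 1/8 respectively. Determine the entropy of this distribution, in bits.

2.875 bits

Each probability is a power of 1/2, so log₂(1/p) is an integer.
H = Σ p·log₂(1/p) = 1/16·4 + 1/8·3 + 1/8·3 + 1/8·3 + 1/8·3 + 1/4·2 + 1/16·4 + 1/8·3 = 2.875 bits.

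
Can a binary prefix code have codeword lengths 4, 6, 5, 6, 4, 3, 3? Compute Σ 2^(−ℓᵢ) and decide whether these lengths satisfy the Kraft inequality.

0.4375; yes

With common denominator 2^6 = 64: Σ 2^(−ℓᵢ) = 4/64 + 1/64 + 2/64 + 1/64 + 4/64 + 8/64 + 8/64 = 28/64 = 0.4375.
Kraft's inequality requires Σ ≤ 1; here Σ = 0.4375 ≤ 1, so such a prefix code exists.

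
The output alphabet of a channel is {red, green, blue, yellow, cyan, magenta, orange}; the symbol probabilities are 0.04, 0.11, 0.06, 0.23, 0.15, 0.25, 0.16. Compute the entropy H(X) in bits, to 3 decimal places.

H = −Σ pᵢ log₂ pᵢ.
−0.04·log₂(0.04) = 0.1858
−0.11·log₂(0.11) = 0.3503
−0.06·log₂(0.06) = 0.2435
−0.23·log₂(0.23) = 0.4877
−0.15·log₂(0.15) = 0.4105
−0.25·log₂(0.25) = 0.5000
−0.16·log₂(0.16) = 0.4230
Sum ≈ 2.6008 → 2.601 bits.

2.601 bits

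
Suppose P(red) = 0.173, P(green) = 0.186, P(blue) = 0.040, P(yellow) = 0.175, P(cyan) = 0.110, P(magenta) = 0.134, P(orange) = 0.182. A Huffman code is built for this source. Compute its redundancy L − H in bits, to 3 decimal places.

0.081 bits

Entropy H = −Σ p log₂ p ≈ 2.7012 bits.
Huffman merges: 1/25+11/100→3/20; 67/500+3/20→71/250; 173/1000+7/40→87/250; 91/500+93/500→46/125; 71/250+87/250→79/125; 46/125+79/125→1. L = 1391/500 ≈ 2.7820.
L − H = 2.7820 − 2.7012 = 0.081 bits.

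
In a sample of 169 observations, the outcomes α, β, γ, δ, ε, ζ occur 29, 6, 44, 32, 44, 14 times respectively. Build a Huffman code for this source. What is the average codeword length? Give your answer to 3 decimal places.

2.408 bits/symbol

Probabilities are the counts divided by 169.
Repeatedly combine the two least-probable nodes; the expected code length is the sum of the merged weights.
merge 6/169 + 14/169 → 20/169
merge 20/169 + 29/169 → 49/169
merge 32/169 + 44/169 → 76/169
merge 44/169 + 49/169 → 93/169
merge 76/169 + 93/169 → 1
L = 20/169 + 49/169 + 76/169 + 93/169 + 1 = 407/169 ≈ 2.408 bits/symbol.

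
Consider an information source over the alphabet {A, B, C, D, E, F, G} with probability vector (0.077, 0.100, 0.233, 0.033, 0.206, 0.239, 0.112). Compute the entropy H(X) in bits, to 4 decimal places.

2.5859 bits

H = −Σ pᵢ log₂ pᵢ.
−0.077·log₂(0.077) = 0.2848
−0.100·log₂(0.100) = 0.3322
−0.233·log₂(0.233) = 0.4897
−0.033·log₂(0.033) = 0.1624
−0.206·log₂(0.206) = 0.4695
−0.239·log₂(0.239) = 0.4935
−0.112·log₂(0.112) = 0.3537
Sum ≈ 2.5859 → 2.5859 bits.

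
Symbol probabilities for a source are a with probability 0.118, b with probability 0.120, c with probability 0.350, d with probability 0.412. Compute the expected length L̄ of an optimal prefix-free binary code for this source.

Repeatedly combine the two least-probable nodes; the expected code length is the sum of the merged weights.
merge 59/500 + 3/25 → 119/500
merge 119/500 + 7/20 → 147/250
merge 103/250 + 147/250 → 1
L = 119/500 + 147/250 + 1 = 913/500 = 1.826 bits/symbol.

1.826 bits/symbol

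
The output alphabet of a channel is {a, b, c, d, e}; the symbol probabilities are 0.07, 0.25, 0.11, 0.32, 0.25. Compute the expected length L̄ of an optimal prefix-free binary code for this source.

Repeatedly combine the two least-probable nodes; the expected code length is the sum of the merged weights.
merge 7/100 + 11/100 → 9/50
merge 9/50 + 1/4 → 43/100
merge 1/4 + 8/25 → 57/100
merge 43/100 + 57/100 → 1
L = 9/50 + 43/100 + 57/100 + 1 = 109/50 = 2.18 bits/symbol.

2.18 bits/symbol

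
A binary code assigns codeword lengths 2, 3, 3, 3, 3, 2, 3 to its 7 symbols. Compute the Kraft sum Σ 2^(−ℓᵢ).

With common denominator 2^3 = 8: Σ 2^(−ℓᵢ) = 2/8 + 1/8 + 1/8 + 1/8 + 1/8 + 2/8 + 1/8 = 9/8 = 1.125.

1.125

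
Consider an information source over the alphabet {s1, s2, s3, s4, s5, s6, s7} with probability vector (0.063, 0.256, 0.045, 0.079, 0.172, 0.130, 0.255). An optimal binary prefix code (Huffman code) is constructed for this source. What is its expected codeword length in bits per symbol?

2.597 bits/symbol

Repeatedly combine the two least-probable nodes; the expected code length is the sum of the merged weights.
merge 9/200 + 63/1000 → 27/250
merge 79/1000 + 27/250 → 187/1000
merge 13/100 + 43/250 → 151/500
merge 187/1000 + 51/200 → 221/500
merge 32/125 + 151/500 → 279/500
merge 221/500 + 279/500 → 1
L = 27/250 + 187/1000 + 151/500 + 221/500 + 279/500 + 1 = 2597/1000 = 2.597 bits/symbol.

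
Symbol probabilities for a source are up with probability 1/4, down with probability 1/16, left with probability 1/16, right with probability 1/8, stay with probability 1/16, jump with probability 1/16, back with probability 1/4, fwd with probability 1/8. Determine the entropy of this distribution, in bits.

2.75 bits

Each probability is a power of 1/2, so log₂(1/p) is an integer.
H = Σ p·log₂(1/p) = 1/4·2 + 1/16·4 + 1/16·4 + 1/8·3 + 1/16·4 + 1/16·4 + 1/4·2 + 1/8·3 = 2.75 bits.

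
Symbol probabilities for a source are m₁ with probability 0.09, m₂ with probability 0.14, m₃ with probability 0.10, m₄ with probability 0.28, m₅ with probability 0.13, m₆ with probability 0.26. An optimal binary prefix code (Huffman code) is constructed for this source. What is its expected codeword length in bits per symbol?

Repeatedly combine the two least-probable nodes; the expected code length is the sum of the merged weights.
merge 9/100 + 1/10 → 19/100
merge 13/100 + 7/50 → 27/100
merge 19/100 + 13/50 → 9/20
merge 27/100 + 7/25 → 11/20
merge 9/20 + 11/20 → 1
L = 19/100 + 27/100 + 9/20 + 11/20 + 1 = 123/50 = 2.46 bits/symbol.

2.46 bits/symbol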